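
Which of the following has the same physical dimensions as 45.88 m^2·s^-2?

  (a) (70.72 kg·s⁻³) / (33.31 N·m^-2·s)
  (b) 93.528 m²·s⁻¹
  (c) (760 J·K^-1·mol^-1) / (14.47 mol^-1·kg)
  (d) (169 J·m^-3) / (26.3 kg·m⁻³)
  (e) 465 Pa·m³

(d)

Reference: m²·s⁻².
Each option:
  (a) [kg·s⁻³] / [kg·m⁻¹·s⁻¹] = m·s⁻²
  (b) m²·s⁻¹
  (c) [kg·m²·s⁻²·K⁻¹·mol⁻¹] / [kg·mol⁻¹] = m²·s⁻²·K⁻¹
  (d) [kg·m⁻¹·s⁻²] / [kg·m⁻³] = m²·s⁻²  ← same
  (e) Pa·m³ = N·m⁻²·m³ = kg·m²·s⁻²
Only (d) matches m²·s⁻².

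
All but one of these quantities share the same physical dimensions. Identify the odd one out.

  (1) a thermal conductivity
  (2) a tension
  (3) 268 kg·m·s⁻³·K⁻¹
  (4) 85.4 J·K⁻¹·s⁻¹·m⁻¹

(2)

Reduce each to base SI dimensions:
  (1) [thermal conductivity] = kg·m·s⁻³·K⁻¹
  (2) [tension] = kg·m·s⁻²
  (3) kg·m·s⁻³·K⁻¹
  (4) J·s⁻¹·m⁻¹·K⁻¹ = N·m·s⁻¹·m⁻¹·K⁻¹ = kg·m·s⁻³·K⁻¹
All reduce to kg·m·s⁻³·K⁻¹ except (2), which is kg·m·s⁻².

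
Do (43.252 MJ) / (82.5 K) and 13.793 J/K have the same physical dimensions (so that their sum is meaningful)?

Dimensions:
  (43.252 MJ) / (82.5 K):  [kg·m²·s⁻²] / [K] = kg·m²·s⁻²·K⁻¹
  13.793 J/K:  J·K⁻¹ = N·m·K⁻¹ = kg·m²·s⁻²·K⁻¹
Both are kg·m²·s⁻²·K⁻¹, so they have the same dimensions and can be added.

Yes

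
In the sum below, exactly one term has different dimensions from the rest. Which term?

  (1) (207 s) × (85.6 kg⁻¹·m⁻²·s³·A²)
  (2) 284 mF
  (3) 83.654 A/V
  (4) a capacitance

(3)

Reduce each to base SI dimensions:
  (1) [s] · [kg⁻¹·m⁻²·s³·A²] = kg⁻¹·m⁻²·s⁴·A²
  (2) F = C·V⁻¹ = kg⁻¹·m⁻²·s⁴·A²
  (3) A·V⁻¹ = A·(J·C⁻¹)⁻¹ = kg⁻¹·m⁻²·s³·A²
  (4) [capacitance] = kg⁻¹·m⁻²·s⁴·A²
All reduce to kg⁻¹·m⁻²·s⁴·A² except (3), which is kg⁻¹·m⁻²·s³·A².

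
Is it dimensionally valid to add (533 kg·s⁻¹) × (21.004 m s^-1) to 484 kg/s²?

No

In SI base units:
  (533 kg·s⁻¹) × (21.004 m s^-1):  [kg·s⁻¹] · [m·s⁻¹] = kg·m·s⁻²
  484 kg/s²:  kg·s⁻²
kg·m·s⁻² ≠ kg·s⁻², so they cannot be added.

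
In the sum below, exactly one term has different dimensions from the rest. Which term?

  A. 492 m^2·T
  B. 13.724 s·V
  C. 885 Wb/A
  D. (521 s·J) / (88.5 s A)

C.

Work out the base dimensions of each:
  A. T·m² = Wb·m⁻²·m² = kg·m²·s⁻²·A⁻¹
  B. V·s = J·C⁻¹·s = kg·m²·s⁻²·A⁻¹
  C. Wb·A⁻¹ = V·s·A⁻¹ = kg·m²·s⁻²·A⁻²
  D. [kg·m²·s⁻¹] / [s·A] = kg·m²·s⁻²·A⁻¹
All reduce to kg·m²·s⁻²·A⁻¹ except C., which is kg·m²·s⁻²·A⁻².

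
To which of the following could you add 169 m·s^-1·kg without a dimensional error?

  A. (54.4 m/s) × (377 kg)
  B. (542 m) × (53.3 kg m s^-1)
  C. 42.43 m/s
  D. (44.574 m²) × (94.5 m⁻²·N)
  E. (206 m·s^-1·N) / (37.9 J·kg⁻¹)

Reference: kg·m·s⁻¹.
Each option:
  A. [m·s⁻¹] · [kg] = kg·m·s⁻¹  ← same
  B. [m] · [kg·m·s⁻¹] = kg·m²·s⁻¹
  C. m·s⁻¹
  D. [m²] · [kg·m⁻¹·s⁻²] = kg·m·s⁻²
  E. [kg·m²·s⁻³] / [m²·s⁻²] = kg·s⁻¹
Only A. matches kg·m·s⁻¹.

A.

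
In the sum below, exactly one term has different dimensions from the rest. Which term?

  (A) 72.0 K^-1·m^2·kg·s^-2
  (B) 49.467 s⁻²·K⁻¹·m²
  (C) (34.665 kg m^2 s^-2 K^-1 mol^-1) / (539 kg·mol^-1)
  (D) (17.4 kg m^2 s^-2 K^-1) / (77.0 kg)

Dimensions:
  (A) kg·m²·s⁻²·K⁻¹
  (B) m²·s⁻²·K⁻¹
  (C) [kg·m²·s⁻²·K⁻¹·mol⁻¹] / [kg·mol⁻¹] = m²·s⁻²·K⁻¹
  (D) [kg·m²·s⁻²·K⁻¹] / [kg] = m²·s⁻²·K⁻¹
All reduce to m²·s⁻²·K⁻¹ except (A), which is kg·m²·s⁻²·K⁻¹.

(A)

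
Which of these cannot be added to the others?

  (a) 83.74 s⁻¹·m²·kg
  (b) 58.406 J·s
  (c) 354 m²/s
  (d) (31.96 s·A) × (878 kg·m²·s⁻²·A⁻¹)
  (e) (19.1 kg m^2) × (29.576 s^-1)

(c)

Expand each in SI base units:
  (a) kg·m²·s⁻¹
  (b) J·s = N·m·s = kg·m²·s⁻¹
  (c) m²·s⁻¹
  (d) [s·A] · [kg·m²·s⁻²·A⁻¹] = kg·m²·s⁻¹
  (e) [kg·m²] · [s⁻¹] = kg·m²·s⁻¹
All reduce to kg·m²·s⁻¹ except (c), which is m²·s⁻¹.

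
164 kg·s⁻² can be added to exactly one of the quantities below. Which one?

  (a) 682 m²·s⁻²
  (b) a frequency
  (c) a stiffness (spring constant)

Reference: kg·s⁻².
Each option:
  (a) m²·s⁻²
  (b) [frequency] = s⁻¹
  (c) [stiffness (spring constant)] = kg·s⁻²  ← same
Only (c) matches kg·s⁻².

(c)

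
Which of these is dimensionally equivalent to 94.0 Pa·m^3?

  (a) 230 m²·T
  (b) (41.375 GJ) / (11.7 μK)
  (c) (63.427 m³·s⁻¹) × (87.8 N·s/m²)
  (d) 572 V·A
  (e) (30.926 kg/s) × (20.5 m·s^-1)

(c)

Reference: Pa·m³ = N·m⁻²·m³ = kg·m²·s⁻².
Each option:
  (a) T·m² = Wb·m⁻²·m² = kg·m²·s⁻²·A⁻¹
  (b) [kg·m²·s⁻²] / [K] = kg·m²·s⁻²·K⁻¹
  (c) [m³·s⁻¹] · [kg·m⁻¹·s⁻¹] = kg·m²·s⁻²  ← same
  (d) V·A = J·C⁻¹·A = kg·m²·s⁻³
  (e) [kg·s⁻¹] · [m·s⁻¹] = kg·m·s⁻²
Only (c) matches kg·m²·s⁻².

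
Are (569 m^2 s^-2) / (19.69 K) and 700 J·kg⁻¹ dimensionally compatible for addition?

Work out the base dimensions of each:
  (569 m^2 s^-2) / (19.69 K):  [m²·s⁻²] / [K] = m²·s⁻²·K⁻¹
  700 J·kg⁻¹:  J·kg⁻¹ = N·m·kg⁻¹ = m²·s⁻²
m²·s⁻²·K⁻¹ ≠ m²·s⁻², so they cannot be added.

No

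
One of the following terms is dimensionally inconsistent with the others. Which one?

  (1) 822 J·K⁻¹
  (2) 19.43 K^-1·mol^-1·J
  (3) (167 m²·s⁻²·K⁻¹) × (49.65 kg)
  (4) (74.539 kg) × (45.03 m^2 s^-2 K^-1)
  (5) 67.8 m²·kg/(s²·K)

In SI base units:
  (1) J·K⁻¹ = N·m·K⁻¹ = kg·m²·s⁻²·K⁻¹
  (2) J·mol⁻¹·K⁻¹ = N·m·mol⁻¹·K⁻¹ = kg·m²·s⁻²·K⁻¹·mol⁻¹
  (3) [m²·s⁻²·K⁻¹] · [kg] = kg·m²·s⁻²·K⁻¹
  (4) [kg] · [m²·s⁻²·K⁻¹] = kg·m²·s⁻²·K⁻¹
  (5) kg·m²·s⁻²·K⁻¹
All reduce to kg·m²·s⁻²·K⁻¹ except (2), which is kg·m²·s⁻²·K⁻¹·mol⁻¹.

(2)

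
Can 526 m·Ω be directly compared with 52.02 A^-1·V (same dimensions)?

Work out the base dimensions of each:
  526 m·Ω:  Ω·m = V·A⁻¹·m = kg·m³·s⁻³·A⁻²
  52.02 A^-1·V:  V·A⁻¹ = J·C⁻¹·A⁻¹ = kg·m²·s⁻³·A⁻²
kg·m³·s⁻³·A⁻² ≠ kg·m²·s⁻³·A⁻², so they cannot be added.

No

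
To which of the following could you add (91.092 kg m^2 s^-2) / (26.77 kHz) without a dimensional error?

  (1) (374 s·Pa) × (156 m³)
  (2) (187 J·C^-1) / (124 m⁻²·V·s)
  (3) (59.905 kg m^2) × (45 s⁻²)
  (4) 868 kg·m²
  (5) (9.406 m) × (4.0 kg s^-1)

Reference: [kg·m²·s⁻²] / [s⁻¹] = kg·m²·s⁻¹.
Each option:
  (1) [kg·m⁻¹·s⁻¹] · [m³] = kg·m²·s⁻¹  ← same
  (2) [kg·m²·s⁻³·A⁻¹] / [kg·s⁻²·A⁻¹] = m²·s⁻¹
  (3) [kg·m²] · [s⁻²] = kg·m²·s⁻²
  (4) kg·m²
  (5) [m] · [kg·s⁻¹] = kg·m·s⁻¹
Only (1) matches kg·m²·s⁻¹.

(1)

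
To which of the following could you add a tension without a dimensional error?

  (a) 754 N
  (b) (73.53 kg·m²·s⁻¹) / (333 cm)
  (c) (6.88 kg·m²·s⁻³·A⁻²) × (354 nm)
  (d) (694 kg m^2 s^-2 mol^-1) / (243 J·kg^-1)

(a)

Reference: [tension] = kg·m·s⁻².
Each option:
  (a) N = kg·m·s⁻²  ← same
  (b) [kg·m²·s⁻¹] / [m] = kg·m·s⁻¹
  (c) [kg·m²·s⁻³·A⁻²] · [m] = kg·m³·s⁻³·A⁻²
  (d) [kg·m²·s⁻²·mol⁻¹] / [m²·s⁻²] = kg·mol⁻¹
Only (a) matches kg·m·s⁻².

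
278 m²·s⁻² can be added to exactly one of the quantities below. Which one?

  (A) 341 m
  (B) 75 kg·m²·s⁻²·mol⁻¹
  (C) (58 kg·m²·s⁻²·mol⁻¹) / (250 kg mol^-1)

Reference: m²·s⁻².
Each option:
  (A) m
  (B) kg·m²·s⁻²·mol⁻¹
  (C) [kg·m²·s⁻²·mol⁻¹] / [kg·mol⁻¹] = m²·s⁻²  ← same
Only (C) matches m²·s⁻².

(C)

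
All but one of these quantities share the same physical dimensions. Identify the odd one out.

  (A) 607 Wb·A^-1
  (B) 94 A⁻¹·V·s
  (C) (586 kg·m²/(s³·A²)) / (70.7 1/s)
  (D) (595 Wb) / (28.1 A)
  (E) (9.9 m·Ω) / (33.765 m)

(E)

Reduce each to base SI dimensions:
  (A) Wb·A⁻¹ = V·s·A⁻¹ = kg·m²·s⁻²·A⁻²
  (B) V·s·A⁻¹ = J·C⁻¹·s·A⁻¹ = kg·m²·s⁻²·A⁻²
  (C) [kg·m²·s⁻³·A⁻²] / [s⁻¹] = kg·m²·s⁻²·A⁻²
  (D) [kg·m²·s⁻²·A⁻¹] / [A] = kg·m²·s⁻²·A⁻²
  (E) [kg·m³·s⁻³·A⁻²] / [m] = kg·m²·s⁻³·A⁻²
All reduce to kg·m²·s⁻²·A⁻² except (E), which is kg·m²·s⁻³·A⁻².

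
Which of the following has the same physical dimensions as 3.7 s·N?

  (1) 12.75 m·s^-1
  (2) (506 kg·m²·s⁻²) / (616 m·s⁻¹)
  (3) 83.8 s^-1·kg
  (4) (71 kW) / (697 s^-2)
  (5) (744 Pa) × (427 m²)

(2)

Reference: N·s = kg·m·s⁻²·s = kg·m·s⁻¹.
Each option:
  (1) m·s⁻¹
  (2) [kg·m²·s⁻²] / [m·s⁻¹] = kg·m·s⁻¹  ← same
  (3) kg·s⁻¹
  (4) [kg·m²·s⁻³] / [s⁻²] = kg·m²·s⁻¹
  (5) [kg·m⁻¹·s⁻²] · [m²] = kg·m·s⁻²
Only (2) matches kg·m·s⁻¹.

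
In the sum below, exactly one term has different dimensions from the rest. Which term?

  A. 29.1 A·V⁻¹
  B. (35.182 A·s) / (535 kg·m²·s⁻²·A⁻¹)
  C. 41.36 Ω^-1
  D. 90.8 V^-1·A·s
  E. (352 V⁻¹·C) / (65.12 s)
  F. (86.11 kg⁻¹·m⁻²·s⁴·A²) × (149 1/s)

Reduce each to base SI dimensions:
  A. A·V⁻¹ = A·(J·C⁻¹)⁻¹ = kg⁻¹·m⁻²·s³·A²
  B. [s·A] / [kg·m²·s⁻²·A⁻¹] = kg⁻¹·m⁻²·s³·A²
  C. Ω⁻¹ = (V·A⁻¹)⁻¹ = kg⁻¹·m⁻²·s³·A²
  D. A·s·V⁻¹ = A·s·(J·C⁻¹)⁻¹ = kg⁻¹·m⁻²·s⁴·A²
  E. [kg⁻¹·m⁻²·s⁴·A²] / [s] = kg⁻¹·m⁻²·s³·A²
  F. [kg⁻¹·m⁻²·s⁴·A²] · [s⁻¹] = kg⁻¹·m⁻²·s³·A²
All reduce to kg⁻¹·m⁻²·s³·A² except D., which is kg⁻¹·m⁻²·s⁴·A².

D.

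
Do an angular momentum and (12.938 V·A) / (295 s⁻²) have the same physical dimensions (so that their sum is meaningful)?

Yes

Expand each in SI base units:
  an angular momentum:  [angular momentum] = kg·m²·s⁻¹
  (12.938 V·A) / (295 s⁻²):  [kg·m²·s⁻³] / [s⁻²] = kg·m²·s⁻¹
Both are kg·m²·s⁻¹, so they have the same dimensions and can be added.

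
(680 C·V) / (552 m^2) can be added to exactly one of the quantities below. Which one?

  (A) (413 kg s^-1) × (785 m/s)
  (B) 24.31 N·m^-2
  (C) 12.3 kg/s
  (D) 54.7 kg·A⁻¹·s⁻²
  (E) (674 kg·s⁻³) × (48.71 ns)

(E)

Reference: [kg·m²·s⁻²] / [m²] = kg·s⁻².
Each option:
  (A) [kg·s⁻¹] · [m·s⁻¹] = kg·m·s⁻²
  (B) N·m⁻² = kg·m·s⁻²·m⁻² = kg·m⁻¹·s⁻²
  (C) kg·s⁻¹
  (D) kg·s⁻²·A⁻¹
  (E) [kg·s⁻³] · [s] = kg·s⁻²  ← same
Only (E) matches kg·s⁻².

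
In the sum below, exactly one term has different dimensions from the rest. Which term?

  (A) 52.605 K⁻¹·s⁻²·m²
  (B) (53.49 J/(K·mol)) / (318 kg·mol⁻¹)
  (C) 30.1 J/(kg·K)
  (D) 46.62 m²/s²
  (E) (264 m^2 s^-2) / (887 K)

(D)

Work out the base dimensions of each:
  (A) m²·s⁻²·K⁻¹
  (B) [kg·m²·s⁻²·K⁻¹·mol⁻¹] / [kg·mol⁻¹] = m²·s⁻²·K⁻¹
  (C) J·kg⁻¹·K⁻¹ = N·m·kg⁻¹·K⁻¹ = m²·s⁻²·K⁻¹
  (D) m²·s⁻²
  (E) [m²·s⁻²] / [K] = m²·s⁻²·K⁻¹
All reduce to m²·s⁻²·K⁻¹ except (D), which is m²·s⁻².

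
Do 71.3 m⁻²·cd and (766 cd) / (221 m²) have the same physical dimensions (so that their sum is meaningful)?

In SI base units:
  71.3 m⁻²·cd:  cd·m⁻² = m⁻²·cd
  (766 cd) / (221 m²):  [cd] / [m²] = m⁻²·cd
Both are m⁻²·cd, so they have the same dimensions and can be added.

Yes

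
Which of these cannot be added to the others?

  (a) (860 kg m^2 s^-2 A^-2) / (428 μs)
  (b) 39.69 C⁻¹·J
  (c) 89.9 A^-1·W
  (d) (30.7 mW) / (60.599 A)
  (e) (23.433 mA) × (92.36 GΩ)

Expand each in SI base units:
  (a) [kg·m²·s⁻²·A⁻²] / [s] = kg·m²·s⁻³·A⁻²
  (b) J·C⁻¹ = N·m·(s·A)⁻¹ = kg·m²·s⁻³·A⁻¹
  (c) W·A⁻¹ = J·s⁻¹·A⁻¹ = kg·m²·s⁻³·A⁻¹
  (d) [kg·m²·s⁻³] / [A] = kg·m²·s⁻³·A⁻¹
  (e) [A] · [kg·m²·s⁻³·A⁻²] = kg·m²·s⁻³·A⁻¹
All reduce to kg·m²·s⁻³·A⁻¹ except (a), which is kg·m²·s⁻³·A⁻².

(a)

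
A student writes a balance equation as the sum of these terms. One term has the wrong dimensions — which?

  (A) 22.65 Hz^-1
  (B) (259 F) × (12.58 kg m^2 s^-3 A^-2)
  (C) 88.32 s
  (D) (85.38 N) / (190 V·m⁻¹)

(D)

In SI base units:
  (A) Hz⁻¹ = (s⁻¹)⁻¹ = s
  (B) [kg⁻¹·m⁻²·s⁴·A²] · [kg·m²·s⁻³·A⁻²] = s
  (C) s
  (D) [kg·m·s⁻²] / [kg·m·s⁻³·A⁻¹] = s·A
All reduce to s except (D), which is s·A.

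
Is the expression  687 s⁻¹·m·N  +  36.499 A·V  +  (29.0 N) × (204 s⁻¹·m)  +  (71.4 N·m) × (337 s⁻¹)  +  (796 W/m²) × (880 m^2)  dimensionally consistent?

Reduce each to base SI dimensions:
  687 s⁻¹·m·N:  N·m·s⁻¹ = kg·m·s⁻²·m·s⁻¹ = kg·m²·s⁻³
  36.499 A·V:  V·A = J·C⁻¹·A = kg·m²·s⁻³
  (29.0 N) × (204 s⁻¹·m):  [kg·m·s⁻²] · [m·s⁻¹] = kg·m²·s⁻³
  (71.4 N·m) × (337 s⁻¹):  [kg·m²·s⁻²] · [s⁻¹] = kg·m²·s⁻³
  (796 W/m²) × (880 m^2):  [kg·s⁻³] · [m²] = kg·m²·s⁻³
Every term reduces to kg·m²·s⁻³.

Yes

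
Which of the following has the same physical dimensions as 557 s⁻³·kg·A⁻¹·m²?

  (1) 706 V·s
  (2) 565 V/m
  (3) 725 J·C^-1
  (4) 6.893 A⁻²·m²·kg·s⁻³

Reference: kg·m²·s⁻³·A⁻¹.
Each option:
  (1) V·s = J·C⁻¹·s = kg·m²·s⁻²·A⁻¹
  (2) V·m⁻¹ = J·C⁻¹·m⁻¹ = kg·m·s⁻³·A⁻¹
  (3) J·C⁻¹ = N·m·(s·A)⁻¹ = kg·m²·s⁻³·A⁻¹  ← same
  (4) kg·m²·s⁻³·A⁻²
Only (3) matches kg·m²·s⁻³·A⁻¹.

(3)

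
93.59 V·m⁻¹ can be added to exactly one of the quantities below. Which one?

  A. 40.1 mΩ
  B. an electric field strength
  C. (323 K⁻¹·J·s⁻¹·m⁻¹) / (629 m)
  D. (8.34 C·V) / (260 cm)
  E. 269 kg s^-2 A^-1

Reference: V·m⁻¹ = J·C⁻¹·m⁻¹ = kg·m·s⁻³·A⁻¹.
Each option:
  A. Ω = V·A⁻¹ = kg·m²·s⁻³·A⁻²
  B. [electric field strength] = kg·m·s⁻³·A⁻¹  ← same
  C. [kg·m·s⁻³·K⁻¹] / [m] = kg·s⁻³·K⁻¹
  D. [kg·m²·s⁻²] / [m] = kg·m·s⁻²
  E. kg·s⁻²·A⁻¹
Only B. matches kg·m·s⁻³·A⁻¹.

B.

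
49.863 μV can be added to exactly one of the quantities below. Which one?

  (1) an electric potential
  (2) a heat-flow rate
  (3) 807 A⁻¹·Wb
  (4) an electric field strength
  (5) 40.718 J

(1)

Reference: V = J·C⁻¹ = kg·m²·s⁻³·A⁻¹.
Each option:
  (1) [electric potential] = kg·m²·s⁻³·A⁻¹  ← same
  (2) [heat-flow rate] = kg·m²·s⁻³
  (3) Wb·A⁻¹ = V·s·A⁻¹ = kg·m²·s⁻²·A⁻²
  (4) [electric field strength] = kg·m·s⁻³·A⁻¹
  (5) J = N·m = kg·m²·s⁻²
Only (1) matches kg·m²·s⁻³·A⁻¹.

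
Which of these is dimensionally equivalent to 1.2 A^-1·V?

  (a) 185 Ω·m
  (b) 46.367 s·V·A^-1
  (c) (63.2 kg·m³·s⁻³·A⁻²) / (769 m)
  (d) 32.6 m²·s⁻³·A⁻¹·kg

Reference: V·A⁻¹ = J·C⁻¹·A⁻¹ = kg·m²·s⁻³·A⁻².
Each option:
  (a) Ω·m = V·A⁻¹·m = kg·m³·s⁻³·A⁻²
  (b) V·s·A⁻¹ = J·C⁻¹·s·A⁻¹ = kg·m²·s⁻²·A⁻²
  (c) [kg·m³·s⁻³·A⁻²] / [m] = kg·m²·s⁻³·A⁻²  ← same
  (d) kg·m²·s⁻³·A⁻¹
Only (c) matches kg·m²·s⁻³·A⁻².

(c)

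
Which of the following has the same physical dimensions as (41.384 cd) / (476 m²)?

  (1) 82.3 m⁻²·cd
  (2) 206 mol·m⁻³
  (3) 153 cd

(1)

Reference: [cd] / [m²] = m⁻²·cd.
Each option:
  (1) m⁻²·cd  ← same
  (2) mol·m⁻³ = m⁻³·mol
  (3) cd
Only (1) matches m⁻²·cd.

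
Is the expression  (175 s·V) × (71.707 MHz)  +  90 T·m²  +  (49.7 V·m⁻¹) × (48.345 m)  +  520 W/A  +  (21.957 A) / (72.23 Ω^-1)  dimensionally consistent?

No

In SI base units:
  (175 s·V) × (71.707 MHz):  [kg·m²·s⁻²·A⁻¹] · [s⁻¹] = kg·m²·s⁻³·A⁻¹
  90 T·m²:  T·m² = Wb·m⁻²·m² = kg·m²·s⁻²·A⁻¹
  (49.7 V·m⁻¹) × (48.345 m):  [kg·m·s⁻³·A⁻¹] · [m] = kg·m²·s⁻³·A⁻¹
  520 W/A:  W·A⁻¹ = J·s⁻¹·A⁻¹ = kg·m²·s⁻³·A⁻¹
  (21.957 A) / (72.23 Ω^-1):  [A] / [kg⁻¹·m⁻²·s³·A²] = kg·m²·s⁻³·A⁻¹
The terms do not share a single dimension (kg·m²·s⁻²·A⁻¹ vs kg·m²·s⁻³·A⁻¹).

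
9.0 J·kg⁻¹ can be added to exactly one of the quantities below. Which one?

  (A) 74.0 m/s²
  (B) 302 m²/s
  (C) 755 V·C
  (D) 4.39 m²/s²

Reference: J·kg⁻¹ = N·m·kg⁻¹ = m²·s⁻².
Each option:
  (A) m·s⁻²
  (B) m²·s⁻¹
  (C) C·V = s·A·J·C⁻¹ = kg·m²·s⁻²
  (D) m²·s⁻²  ← same
Only (D) matches m²·s⁻².

(D)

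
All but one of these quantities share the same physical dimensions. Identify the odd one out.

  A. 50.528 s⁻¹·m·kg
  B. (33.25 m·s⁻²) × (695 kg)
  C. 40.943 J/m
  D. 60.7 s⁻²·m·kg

In SI base units:
  A. kg·m·s⁻¹
  B. [m·s⁻²] · [kg] = kg·m·s⁻²
  C. J·m⁻¹ = N·m·m⁻¹ = kg·m·s⁻²
  D. kg·m·s⁻²
All reduce to kg·m·s⁻² except A., which is kg·m·s⁻¹.

A.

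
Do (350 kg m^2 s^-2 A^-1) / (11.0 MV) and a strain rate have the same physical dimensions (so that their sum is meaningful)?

Dimensions:
  (350 kg m^2 s^-2 A^-1) / (11.0 MV):  [kg·m²·s⁻²·A⁻¹] / [kg·m²·s⁻³·A⁻¹] = s
  a strain rate:  [strain rate] = s⁻¹
s ≠ s⁻¹, so they cannot be added.

No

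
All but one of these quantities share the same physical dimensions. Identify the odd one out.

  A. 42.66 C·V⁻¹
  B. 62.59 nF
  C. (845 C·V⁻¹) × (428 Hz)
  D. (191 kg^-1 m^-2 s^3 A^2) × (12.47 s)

C.

Dimensions:
  A. C·V⁻¹ = s·A·(J·C⁻¹)⁻¹ = kg⁻¹·m⁻²·s⁴·A²
  B. F = C·V⁻¹ = kg⁻¹·m⁻²·s⁴·A²
  C. [kg⁻¹·m⁻²·s⁴·A²] · [s⁻¹] = kg⁻¹·m⁻²·s³·A²
  D. [kg⁻¹·m⁻²·s³·A²] · [s] = kg⁻¹·m⁻²·s⁴·A²
All reduce to kg⁻¹·m⁻²·s⁴·A² except C., which is kg⁻¹·m⁻²·s³·A².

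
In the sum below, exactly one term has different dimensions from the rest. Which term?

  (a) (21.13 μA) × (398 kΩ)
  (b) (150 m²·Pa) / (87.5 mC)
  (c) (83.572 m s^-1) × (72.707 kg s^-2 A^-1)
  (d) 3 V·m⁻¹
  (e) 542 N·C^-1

Work out the base dimensions of each:
  (a) [A] · [kg·m²·s⁻³·A⁻²] = kg·m²·s⁻³·A⁻¹
  (b) [kg·m·s⁻²] / [s·A] = kg·m·s⁻³·A⁻¹
  (c) [m·s⁻¹] · [kg·s⁻²·A⁻¹] = kg·m·s⁻³·A⁻¹
  (d) V·m⁻¹ = J·C⁻¹·m⁻¹ = kg·m·s⁻³·A⁻¹
  (e) N·C⁻¹ = kg·m·s⁻²·(s·A)⁻¹ = kg·m·s⁻³·A⁻¹
All reduce to kg·m·s⁻³·A⁻¹ except (a), which is kg·m²·s⁻³·A⁻¹.

(a)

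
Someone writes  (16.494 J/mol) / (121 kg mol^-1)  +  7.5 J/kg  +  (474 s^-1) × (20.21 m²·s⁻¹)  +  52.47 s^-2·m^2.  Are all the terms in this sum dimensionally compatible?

Yes

Work out the base dimensions of each:
  (16.494 J/mol) / (121 kg mol^-1):  [kg·m²·s⁻²·mol⁻¹] / [kg·mol⁻¹] = m²·s⁻²
  7.5 J/kg:  J·kg⁻¹ = N·m·kg⁻¹ = m²·s⁻²
  (474 s^-1) × (20.21 m²·s⁻¹):  [s⁻¹] · [m²·s⁻¹] = m²·s⁻²
  52.47 s^-2·m^2:  m²·s⁻²
Every term reduces to m²·s⁻².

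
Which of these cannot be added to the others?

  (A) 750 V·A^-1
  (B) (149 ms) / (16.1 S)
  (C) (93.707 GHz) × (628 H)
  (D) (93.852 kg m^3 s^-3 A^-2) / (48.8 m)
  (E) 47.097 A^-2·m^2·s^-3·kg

Work out the base dimensions of each:
  (A) V·A⁻¹ = J·C⁻¹·A⁻¹ = kg·m²·s⁻³·A⁻²
  (B) [s] / [kg⁻¹·m⁻²·s³·A²] = kg·m²·s⁻²·A⁻²
  (C) [s⁻¹] · [kg·m²·s⁻²·A⁻²] = kg·m²·s⁻³·A⁻²
  (D) [kg·m³·s⁻³·A⁻²] / [m] = kg·m²·s⁻³·A⁻²
  (E) kg·m²·s⁻³·A⁻²
All reduce to kg·m²·s⁻³·A⁻² except (B), which is kg·m²·s⁻²·A⁻².

(B)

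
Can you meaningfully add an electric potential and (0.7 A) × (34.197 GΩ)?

Dimensions:
  an electric potential:  [electric potential] = kg·m²·s⁻³·A⁻¹
  (0.7 A) × (34.197 GΩ):  [A] · [kg·m²·s⁻³·A⁻²] = kg·m²·s⁻³·A⁻¹
Both are kg·m²·s⁻³·A⁻¹, so they have the same dimensions and can be added.

Yes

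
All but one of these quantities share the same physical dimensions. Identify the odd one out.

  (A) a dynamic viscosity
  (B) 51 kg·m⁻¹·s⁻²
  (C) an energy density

In SI base units:
  (A) [dynamic viscosity] = kg·m⁻¹·s⁻¹
  (B) kg·m⁻¹·s⁻²
  (C) [energy density] = kg·m⁻¹·s⁻²
All reduce to kg·m⁻¹·s⁻² except (A), which is kg·m⁻¹·s⁻¹.

(A)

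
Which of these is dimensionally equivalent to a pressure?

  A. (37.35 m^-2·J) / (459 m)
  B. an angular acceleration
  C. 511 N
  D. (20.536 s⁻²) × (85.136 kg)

Reference: [pressure] = kg·m⁻¹·s⁻².
Each option:
  A. [kg·s⁻²] / [m] = kg·m⁻¹·s⁻²  ← same
  B. [angular acceleration] = s⁻²
  C. N = kg·m·s⁻²
  D. [s⁻²] · [kg] = kg·s⁻²
Only A. matches kg·m⁻¹·s⁻².

A.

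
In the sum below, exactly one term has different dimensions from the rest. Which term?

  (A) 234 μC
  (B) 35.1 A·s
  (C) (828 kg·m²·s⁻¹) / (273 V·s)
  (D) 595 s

(D)

Reduce each to base SI dimensions:
  (A) C = s·A
  (B) A·s = s·A
  (C) [kg·m²·s⁻¹] / [kg·m²·s⁻²·A⁻¹] = s·A
  (D) s
All reduce to s·A except (D), which is s.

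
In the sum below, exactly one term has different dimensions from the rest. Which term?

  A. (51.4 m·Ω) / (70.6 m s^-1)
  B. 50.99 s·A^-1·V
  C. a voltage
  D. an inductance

In SI base units:
  A. [kg·m³·s⁻³·A⁻²] / [m·s⁻¹] = kg·m²·s⁻²·A⁻²
  B. V·s·A⁻¹ = J·C⁻¹·s·A⁻¹ = kg·m²·s⁻²·A⁻²
  C. [voltage] = kg·m²·s⁻³·A⁻¹
  D. [inductance] = kg·m²·s⁻²·A⁻²
All reduce to kg·m²·s⁻²·A⁻² except C., which is kg·m²·s⁻³·A⁻¹.

C.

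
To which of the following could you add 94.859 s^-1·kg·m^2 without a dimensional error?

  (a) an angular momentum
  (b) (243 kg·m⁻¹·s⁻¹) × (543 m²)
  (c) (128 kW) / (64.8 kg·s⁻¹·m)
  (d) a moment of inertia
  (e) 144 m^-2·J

Reference: kg·m²·s⁻¹.
Each option:
  (a) [angular momentum] = kg·m²·s⁻¹  ← same
  (b) [kg·m⁻¹·s⁻¹] · [m²] = kg·m·s⁻¹
  (c) [kg·m²·s⁻³] / [kg·m·s⁻¹] = m·s⁻²
  (d) [moment of inertia] = kg·m²
  (e) J·m⁻² = N·m·m⁻² = kg·s⁻²
Only (a) matches kg·m²·s⁻¹.

(a)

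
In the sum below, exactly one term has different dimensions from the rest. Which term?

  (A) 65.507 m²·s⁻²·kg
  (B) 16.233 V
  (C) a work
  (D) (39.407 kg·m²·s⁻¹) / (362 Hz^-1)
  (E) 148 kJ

(B)

Work out the base dimensions of each:
  (A) kg·m²·s⁻²
  (B) V = J·C⁻¹ = kg·m²·s⁻³·A⁻¹
  (C) [work] = kg·m²·s⁻²
  (D) [kg·m²·s⁻¹] / [s] = kg·m²·s⁻²
  (E) J = N·m = kg·m²·s⁻²
All reduce to kg·m²·s⁻² except (B), which is kg·m²·s⁻³·A⁻¹.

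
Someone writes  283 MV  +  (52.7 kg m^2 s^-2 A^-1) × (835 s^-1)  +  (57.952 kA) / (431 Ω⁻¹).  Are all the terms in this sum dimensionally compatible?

In SI base units:
  283 MV:  V = J·C⁻¹ = kg·m²·s⁻³·A⁻¹
  (52.7 kg m^2 s^-2 A^-1) × (835 s^-1):  [kg·m²·s⁻²·A⁻¹] · [s⁻¹] = kg·m²·s⁻³·A⁻¹
  (57.952 kA) / (431 Ω⁻¹):  [A] / [kg⁻¹·m⁻²·s³·A²] = kg·m²·s⁻³·A⁻¹
Every term reduces to kg·m²·s⁻³·A⁻¹.

Yes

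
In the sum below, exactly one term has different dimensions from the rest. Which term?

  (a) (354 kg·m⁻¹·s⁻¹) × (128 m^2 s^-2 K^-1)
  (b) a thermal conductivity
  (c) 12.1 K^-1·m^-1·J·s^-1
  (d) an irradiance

(d)

Work out the base dimensions of each:
  (a) [kg·m⁻¹·s⁻¹] · [m²·s⁻²·K⁻¹] = kg·m·s⁻³·K⁻¹
  (b) [thermal conductivity] = kg·m·s⁻³·K⁻¹
  (c) J·s⁻¹·m⁻¹·K⁻¹ = N·m·s⁻¹·m⁻¹·K⁻¹ = kg·m·s⁻³·K⁻¹
  (d) [irradiance] = kg·s⁻³
All reduce to kg·m·s⁻³·K⁻¹ except (d), which is kg·s⁻³.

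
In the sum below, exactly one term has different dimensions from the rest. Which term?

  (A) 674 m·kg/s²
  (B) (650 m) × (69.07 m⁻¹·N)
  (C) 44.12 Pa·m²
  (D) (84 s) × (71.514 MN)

(D)

Expand each in SI base units:
  (A) kg·m·s⁻²
  (B) [m] · [kg·s⁻²] = kg·m·s⁻²
  (C) Pa·m² = N·m⁻²·m² = kg·m·s⁻²
  (D) [s] · [kg·m·s⁻²] = kg·m·s⁻¹
All reduce to kg·m·s⁻² except (D), which is kg·m·s⁻¹.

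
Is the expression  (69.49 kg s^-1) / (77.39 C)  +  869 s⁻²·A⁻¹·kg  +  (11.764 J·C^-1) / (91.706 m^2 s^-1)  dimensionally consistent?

In SI base units:
  (69.49 kg s^-1) / (77.39 C):  [kg·s⁻¹] / [s·A] = kg·s⁻²·A⁻¹
  869 s⁻²·A⁻¹·kg:  kg·s⁻²·A⁻¹
  (11.764 J·C^-1) / (91.706 m^2 s^-1):  [kg·m²·s⁻³·A⁻¹] / [m²·s⁻¹] = kg·s⁻²·A⁻¹
Every term reduces to kg·s⁻²·A⁻¹.

Yes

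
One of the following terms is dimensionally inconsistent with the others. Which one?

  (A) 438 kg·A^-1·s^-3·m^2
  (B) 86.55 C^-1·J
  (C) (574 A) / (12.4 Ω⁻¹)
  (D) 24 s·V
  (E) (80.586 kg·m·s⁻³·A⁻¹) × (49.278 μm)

Dimensions:
  (A) kg·m²·s⁻³·A⁻¹
  (B) J·C⁻¹ = N·m·(s·A)⁻¹ = kg·m²·s⁻³·A⁻¹
  (C) [A] / [kg⁻¹·m⁻²·s³·A²] = kg·m²·s⁻³·A⁻¹
  (D) V·s = J·C⁻¹·s = kg·m²·s⁻²·A⁻¹
  (E) [kg·m·s⁻³·A⁻¹] · [m] = kg·m²·s⁻³·A⁻¹
All reduce to kg·m²·s⁻³·A⁻¹ except (D), which is kg·m²·s⁻²·A⁻¹.

(D)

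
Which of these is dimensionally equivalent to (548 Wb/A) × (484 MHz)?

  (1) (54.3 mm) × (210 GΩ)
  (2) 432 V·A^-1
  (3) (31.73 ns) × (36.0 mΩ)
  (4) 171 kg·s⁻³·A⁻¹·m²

(2)

Reference: [kg·m²·s⁻²·A⁻²] · [s⁻¹] = kg·m²·s⁻³·A⁻².
Each option:
  (1) [m] · [kg·m²·s⁻³·A⁻²] = kg·m³·s⁻³·A⁻²
  (2) V·A⁻¹ = J·C⁻¹·A⁻¹ = kg·m²·s⁻³·A⁻²  ← same
  (3) [s] · [kg·m²·s⁻³·A⁻²] = kg·m²·s⁻²·A⁻²
  (4) kg·m²·s⁻³·A⁻¹
Only (2) matches kg·m²·s⁻³·A⁻².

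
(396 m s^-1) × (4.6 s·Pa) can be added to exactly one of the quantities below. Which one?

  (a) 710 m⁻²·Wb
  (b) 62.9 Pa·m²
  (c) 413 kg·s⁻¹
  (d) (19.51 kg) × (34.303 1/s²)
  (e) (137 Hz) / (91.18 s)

Reference: [m·s⁻¹] · [kg·m⁻¹·s⁻¹] = kg·s⁻².
Each option:
  (a) Wb·m⁻² = V·s·m⁻² = kg·s⁻²·A⁻¹
  (b) Pa·m² = N·m⁻²·m² = kg·m·s⁻²
  (c) kg·s⁻¹
  (d) [kg] · [s⁻²] = kg·s⁻²  ← same
  (e) [s⁻¹] / [s] = s⁻²
Only (d) matches kg·s⁻².

(d)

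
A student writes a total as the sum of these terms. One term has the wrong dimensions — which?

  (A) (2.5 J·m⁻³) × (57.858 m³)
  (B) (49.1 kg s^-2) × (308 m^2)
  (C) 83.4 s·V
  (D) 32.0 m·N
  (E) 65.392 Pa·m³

Expand each in SI base units:
  (A) [kg·m⁻¹·s⁻²] · [m³] = kg·m²·s⁻²
  (B) [kg·s⁻²] · [m²] = kg·m²·s⁻²
  (C) V·s = J·C⁻¹·s = kg·m²·s⁻²·A⁻¹
  (D) N·m = kg·m·s⁻²·m = kg·m²·s⁻²
  (E) Pa·m³ = N·m⁻²·m³ = kg·m²·s⁻²
All reduce to kg·m²·s⁻² except (C), which is kg·m²·s⁻²·A⁻¹.

(C)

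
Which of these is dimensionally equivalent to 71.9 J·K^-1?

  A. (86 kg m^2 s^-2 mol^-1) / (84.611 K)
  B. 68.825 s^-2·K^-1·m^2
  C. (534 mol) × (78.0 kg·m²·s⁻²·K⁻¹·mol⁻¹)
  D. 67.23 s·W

Reference: J·K⁻¹ = N·m·K⁻¹ = kg·m²·s⁻²·K⁻¹.
Each option:
  A. [kg·m²·s⁻²·mol⁻¹] / [K] = kg·m²·s⁻²·K⁻¹·mol⁻¹
  B. m²·s⁻²·K⁻¹
  C. [mol] · [kg·m²·s⁻²·K⁻¹·mol⁻¹] = kg·m²·s⁻²·K⁻¹  ← same
  D. W·s = J·s⁻¹·s = kg·m²·s⁻²
Only C. matches kg·m²·s⁻²·K⁻¹.

C.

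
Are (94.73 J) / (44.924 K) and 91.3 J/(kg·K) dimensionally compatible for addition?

No

Dimensions:
  (94.73 J) / (44.924 K):  [kg·m²·s⁻²] / [K] = kg·m²·s⁻²·K⁻¹
  91.3 J/(kg·K):  J·kg⁻¹·K⁻¹ = N·m·kg⁻¹·K⁻¹ = m²·s⁻²·K⁻¹
kg·m²·s⁻²·K⁻¹ ≠ m²·s⁻²·K⁻¹, so they cannot be added.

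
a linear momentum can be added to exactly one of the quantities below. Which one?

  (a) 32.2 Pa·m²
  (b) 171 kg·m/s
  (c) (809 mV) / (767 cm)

Reference: [linear momentum] = kg·m·s⁻¹.
Each option:
  (a) Pa·m² = N·m⁻²·m² = kg·m·s⁻²
  (b) kg·m·s⁻¹  ← same
  (c) [kg·m²·s⁻³·A⁻¹] / [m] = kg·m·s⁻³·A⁻¹
Only (b) matches kg·m·s⁻¹.

(b)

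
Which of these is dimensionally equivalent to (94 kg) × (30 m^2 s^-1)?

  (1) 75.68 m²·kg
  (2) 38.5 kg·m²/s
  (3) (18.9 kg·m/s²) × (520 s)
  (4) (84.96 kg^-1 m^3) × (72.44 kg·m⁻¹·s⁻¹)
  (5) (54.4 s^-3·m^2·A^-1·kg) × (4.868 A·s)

Reference: [kg] · [m²·s⁻¹] = kg·m²·s⁻¹.
Each option:
  (1) kg·m²
  (2) kg·m²·s⁻¹  ← same
  (3) [kg·m·s⁻²] · [s] = kg·m·s⁻¹
  (4) [kg⁻¹·m³] · [kg·m⁻¹·s⁻¹] = m²·s⁻¹
  (5) [kg·m²·s⁻³·A⁻¹] · [s·A] = kg·m²·s⁻²
Only (2) matches kg·m²·s⁻¹.

(2)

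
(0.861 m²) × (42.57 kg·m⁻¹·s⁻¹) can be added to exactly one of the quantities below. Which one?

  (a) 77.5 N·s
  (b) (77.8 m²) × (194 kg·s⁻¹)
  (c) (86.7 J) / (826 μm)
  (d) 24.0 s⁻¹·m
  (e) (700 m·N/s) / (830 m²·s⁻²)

(a)

Reference: [m²] · [kg·m⁻¹·s⁻¹] = kg·m·s⁻¹.
Each option:
  (a) N·s = kg·m·s⁻²·s = kg·m·s⁻¹  ← same
  (b) [m²] · [kg·s⁻¹] = kg·m²·s⁻¹
  (c) [kg·m²·s⁻²] / [m] = kg·m·s⁻²
  (d) m·s⁻¹
  (e) [kg·m²·s⁻³] / [m²·s⁻²] = kg·s⁻¹
Only (a) matches kg·m·s⁻¹.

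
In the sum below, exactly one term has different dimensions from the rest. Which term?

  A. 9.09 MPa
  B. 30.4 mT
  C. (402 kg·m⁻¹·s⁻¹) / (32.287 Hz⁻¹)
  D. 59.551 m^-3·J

B.

Reduce each to base SI dimensions:
  A. Pa = N·m⁻² = kg·m⁻¹·s⁻²
  B. T = Wb·m⁻² = kg·s⁻²·A⁻¹
  C. [kg·m⁻¹·s⁻¹] / [s] = kg·m⁻¹·s⁻²
  D. J·m⁻³ = N·m·m⁻³ = kg·m⁻¹·s⁻²
All reduce to kg·m⁻¹·s⁻² except B., which is kg·s⁻²·A⁻¹.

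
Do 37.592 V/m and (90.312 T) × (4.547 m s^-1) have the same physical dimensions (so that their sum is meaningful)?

Yes

Work out the base dimensions of each:
  37.592 V/m:  V·m⁻¹ = J·C⁻¹·m⁻¹ = kg·m·s⁻³·A⁻¹
  (90.312 T) × (4.547 m s^-1):  [kg·s⁻²·A⁻¹] · [m·s⁻¹] = kg·m·s⁻³·A⁻¹
Both are kg·m·s⁻³·A⁻¹, so they have the same dimensions and can be added.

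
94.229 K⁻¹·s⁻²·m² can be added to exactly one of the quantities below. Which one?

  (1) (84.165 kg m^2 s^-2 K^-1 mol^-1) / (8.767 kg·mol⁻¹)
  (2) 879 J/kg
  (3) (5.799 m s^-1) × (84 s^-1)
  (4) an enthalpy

Reference: m²·s⁻²·K⁻¹.
Each option:
  (1) [kg·m²·s⁻²·K⁻¹·mol⁻¹] / [kg·mol⁻¹] = m²·s⁻²·K⁻¹  ← same
  (2) J·kg⁻¹ = N·m·kg⁻¹ = m²·s⁻²
  (3) [m·s⁻¹] · [s⁻¹] = m·s⁻²
  (4) [enthalpy] = kg·m²·s⁻²
Only (1) matches m²·s⁻²·K⁻¹.

(1)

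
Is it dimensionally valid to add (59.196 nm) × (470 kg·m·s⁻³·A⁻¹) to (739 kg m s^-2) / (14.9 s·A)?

Reduce each to base SI dimensions:
  (59.196 nm) × (470 kg·m·s⁻³·A⁻¹):  [m] · [kg·m·s⁻³·A⁻¹] = kg·m²·s⁻³·A⁻¹
  (739 kg m s^-2) / (14.9 s·A):  [kg·m·s⁻²] / [s·A] = kg·m·s⁻³·A⁻¹
kg·m²·s⁻³·A⁻¹ ≠ kg·m·s⁻³·A⁻¹, so they cannot be added.

No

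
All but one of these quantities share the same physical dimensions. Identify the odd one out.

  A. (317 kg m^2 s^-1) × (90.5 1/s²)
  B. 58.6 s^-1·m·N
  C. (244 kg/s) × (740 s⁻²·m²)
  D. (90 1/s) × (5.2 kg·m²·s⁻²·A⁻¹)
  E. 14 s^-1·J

D.

In SI base units:
  A. [kg·m²·s⁻¹] · [s⁻²] = kg·m²·s⁻³
  B. N·m·s⁻¹ = kg·m·s⁻²·m·s⁻¹ = kg·m²·s⁻³
  C. [kg·s⁻¹] · [m²·s⁻²] = kg·m²·s⁻³
  D. [s⁻¹] · [kg·m²·s⁻²·A⁻¹] = kg·m²·s⁻³·A⁻¹
  E. J·s⁻¹ = N·m·s⁻¹ = kg·m²·s⁻³
All reduce to kg·m²·s⁻³ except D., which is kg·m²·s⁻³·A⁻¹.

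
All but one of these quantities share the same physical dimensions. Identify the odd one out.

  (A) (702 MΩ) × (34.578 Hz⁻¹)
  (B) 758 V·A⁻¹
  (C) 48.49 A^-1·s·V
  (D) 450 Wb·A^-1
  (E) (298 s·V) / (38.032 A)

(B)

Expand each in SI base units:
  (A) [kg·m²·s⁻³·A⁻²] · [s] = kg·m²·s⁻²·A⁻²
  (B) V·A⁻¹ = J·C⁻¹·A⁻¹ = kg·m²·s⁻³·A⁻²
  (C) V·s·A⁻¹ = J·C⁻¹·s·A⁻¹ = kg·m²·s⁻²·A⁻²
  (D) Wb·A⁻¹ = V·s·A⁻¹ = kg·m²·s⁻²·A⁻²
  (E) [kg·m²·s⁻²·A⁻¹] / [A] = kg·m²·s⁻²·A⁻²
All reduce to kg·m²·s⁻²·A⁻² except (B), which is kg·m²·s⁻³·A⁻².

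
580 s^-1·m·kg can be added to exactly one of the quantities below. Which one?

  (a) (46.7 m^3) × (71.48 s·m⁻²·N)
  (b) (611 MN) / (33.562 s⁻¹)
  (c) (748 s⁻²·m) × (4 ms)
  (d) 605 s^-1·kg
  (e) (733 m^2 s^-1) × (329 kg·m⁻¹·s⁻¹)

Reference: kg·m·s⁻¹.
Each option:
  (a) [m³] · [kg·m⁻¹·s⁻¹] = kg·m²·s⁻¹
  (b) [kg·m·s⁻²] / [s⁻¹] = kg·m·s⁻¹  ← same
  (c) [m·s⁻²] · [s] = m·s⁻¹
  (d) kg·s⁻¹
  (e) [m²·s⁻¹] · [kg·m⁻¹·s⁻¹] = kg·m·s⁻²
Only (b) matches kg·m·s⁻¹.

(b)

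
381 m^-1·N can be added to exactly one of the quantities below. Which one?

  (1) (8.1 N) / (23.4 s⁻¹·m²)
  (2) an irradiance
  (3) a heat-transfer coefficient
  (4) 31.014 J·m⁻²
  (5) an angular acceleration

Reference: N·m⁻¹ = kg·m·s⁻²·m⁻¹ = kg·s⁻².
Each option:
  (1) [kg·m·s⁻²] / [m²·s⁻¹] = kg·m⁻¹·s⁻¹
  (2) [irradiance] = kg·s⁻³
  (3) [heat-transfer coefficient] = kg·s⁻³·K⁻¹
  (4) J·m⁻² = N·m·m⁻² = kg·s⁻²  ← same
  (5) [angular acceleration] = s⁻²
Only (4) matches kg·s⁻².

(4)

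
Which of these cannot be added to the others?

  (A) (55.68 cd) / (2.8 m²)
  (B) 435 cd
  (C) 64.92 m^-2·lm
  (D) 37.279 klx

(B)

Work out the base dimensions of each:
  (A) [cd] / [m²] = m⁻²·cd
  (B) cd
  (C) lm·m⁻² = cd·m⁻² = m⁻²·cd
  (D) lx = lm·m⁻² = m⁻²·cd
All reduce to m⁻²·cd except (B), which is cd.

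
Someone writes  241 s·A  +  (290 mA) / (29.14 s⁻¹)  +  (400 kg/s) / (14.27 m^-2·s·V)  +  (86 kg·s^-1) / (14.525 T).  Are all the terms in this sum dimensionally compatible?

Expand each in SI base units:
  241 s·A:  A·s = s·A
  (290 mA) / (29.14 s⁻¹):  [A] / [s⁻¹] = s·A
  (400 kg/s) / (14.27 m^-2·s·V):  [kg·s⁻¹] / [kg·s⁻²·A⁻¹] = s·A
  (86 kg·s^-1) / (14.525 T):  [kg·s⁻¹] / [kg·s⁻²·A⁻¹] = s·A
Every term reduces to s·A.

Yes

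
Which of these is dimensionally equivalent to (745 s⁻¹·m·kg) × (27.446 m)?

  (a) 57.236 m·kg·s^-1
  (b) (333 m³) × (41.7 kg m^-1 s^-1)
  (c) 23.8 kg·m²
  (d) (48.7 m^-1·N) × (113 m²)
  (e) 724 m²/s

Reference: [kg·m·s⁻¹] · [m] = kg·m²·s⁻¹.
Each option:
  (a) kg·m·s⁻¹
  (b) [m³] · [kg·m⁻¹·s⁻¹] = kg·m²·s⁻¹  ← same
  (c) kg·m²
  (d) [kg·s⁻²] · [m²] = kg·m²·s⁻²
  (e) m²·s⁻¹
Only (b) matches kg·m²·s⁻¹.

(b)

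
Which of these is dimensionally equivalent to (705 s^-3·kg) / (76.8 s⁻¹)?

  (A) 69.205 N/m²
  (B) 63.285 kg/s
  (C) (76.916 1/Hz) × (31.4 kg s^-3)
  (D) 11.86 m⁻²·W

Reference: [kg·s⁻³] / [s⁻¹] = kg·s⁻².
Each option:
  (A) N·m⁻² = kg·m·s⁻²·m⁻² = kg·m⁻¹·s⁻²
  (B) kg·s⁻¹
  (C) [s] · [kg·s⁻³] = kg·s⁻²  ← same
  (D) W·m⁻² = J·s⁻¹·m⁻² = kg·s⁻³
Only (C) matches kg·s⁻².

(C)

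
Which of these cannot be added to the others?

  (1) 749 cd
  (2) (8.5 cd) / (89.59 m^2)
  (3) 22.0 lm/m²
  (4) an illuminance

Work out the base dimensions of each:
  (1) cd
  (2) [cd] / [m²] = m⁻²·cd
  (3) lm·m⁻² = cd·m⁻² = m⁻²·cd
  (4) [illuminance] = m⁻²·cd
All reduce to m⁻²·cd except (1), which is cd.

(1)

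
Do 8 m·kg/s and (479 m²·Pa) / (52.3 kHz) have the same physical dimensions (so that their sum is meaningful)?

Work out the base dimensions of each:
  8 m·kg/s:  kg·m·s⁻¹
  (479 m²·Pa) / (52.3 kHz):  [kg·m·s⁻²] / [s⁻¹] = kg·m·s⁻¹
Both are kg·m·s⁻¹, so they have the same dimensions and can be added.

Yes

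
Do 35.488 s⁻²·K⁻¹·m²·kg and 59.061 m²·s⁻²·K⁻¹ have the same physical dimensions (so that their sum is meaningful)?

Work out the base dimensions of each:
  35.488 s⁻²·K⁻¹·m²·kg:  kg·m²·s⁻²·K⁻¹
  59.061 m²·s⁻²·K⁻¹:  m²·s⁻²·K⁻¹
kg·m²·s⁻²·K⁻¹ ≠ m²·s⁻²·K⁻¹, so they cannot be added.

No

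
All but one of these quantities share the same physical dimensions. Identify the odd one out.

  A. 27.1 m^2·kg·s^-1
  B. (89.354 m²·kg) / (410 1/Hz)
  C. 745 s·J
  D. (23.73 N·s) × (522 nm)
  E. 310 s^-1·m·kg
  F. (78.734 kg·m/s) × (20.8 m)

Dimensions:
  A. kg·m²·s⁻¹
  B. [kg·m²] / [s] = kg·m²·s⁻¹
  C. J·s = N·m·s = kg·m²·s⁻¹
  D. [kg·m·s⁻¹] · [m] = kg·m²·s⁻¹
  E. kg·m·s⁻¹
  F. [kg·m·s⁻¹] · [m] = kg·m²·s⁻¹
All reduce to kg·m²·s⁻¹ except E., which is kg·m·s⁻¹.

E.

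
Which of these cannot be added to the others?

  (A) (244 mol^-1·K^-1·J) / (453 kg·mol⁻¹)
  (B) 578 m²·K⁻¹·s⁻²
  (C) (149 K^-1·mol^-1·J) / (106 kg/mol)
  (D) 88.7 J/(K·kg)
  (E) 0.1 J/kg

Dimensions:
  (A) [kg·m²·s⁻²·K⁻¹·mol⁻¹] / [kg·mol⁻¹] = m²·s⁻²·K⁻¹
  (B) m²·s⁻²·K⁻¹
  (C) [kg·m²·s⁻²·K⁻¹·mol⁻¹] / [kg·mol⁻¹] = m²·s⁻²·K⁻¹
  (D) J·kg⁻¹·K⁻¹ = N·m·kg⁻¹·K⁻¹ = m²·s⁻²·K⁻¹
  (E) J·kg⁻¹ = N·m·kg⁻¹ = m²·s⁻²
All reduce to m²·s⁻²·K⁻¹ except (E), which is m²·s⁻².

(E)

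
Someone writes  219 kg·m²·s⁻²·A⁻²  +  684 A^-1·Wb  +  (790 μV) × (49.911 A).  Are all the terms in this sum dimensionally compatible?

Expand each in SI base units:
  219 kg·m²·s⁻²·A⁻²:  kg·m²·s⁻²·A⁻²
  684 A^-1·Wb:  Wb·A⁻¹ = V·s·A⁻¹ = kg·m²·s⁻²·A⁻²
  (790 μV) × (49.911 A):  [kg·m²·s⁻³·A⁻¹] · [A] = kg·m²·s⁻³
The terms do not share a single dimension (kg·m²·s⁻²·A⁻² vs kg·m²·s⁻³).

No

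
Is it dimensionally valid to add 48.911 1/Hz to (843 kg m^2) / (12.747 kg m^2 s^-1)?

Reduce each to base SI dimensions:
  48.911 1/Hz:  Hz⁻¹ = (s⁻¹)⁻¹ = s
  (843 kg m^2) / (12.747 kg m^2 s^-1):  [kg·m²] / [kg·m²·s⁻¹] = s
Both are s, so they have the same dimensions and can be added.

Yes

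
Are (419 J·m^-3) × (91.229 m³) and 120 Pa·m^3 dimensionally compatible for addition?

Yes

Expand each in SI base units:
  (419 J·m^-3) × (91.229 m³):  [kg·m⁻¹·s⁻²] · [m³] = kg·m²·s⁻²
  120 Pa·m^3:  Pa·m³ = N·m⁻²·m³ = kg·m²·s⁻²
Both are kg·m²·s⁻², so they have the same dimensions and can be added.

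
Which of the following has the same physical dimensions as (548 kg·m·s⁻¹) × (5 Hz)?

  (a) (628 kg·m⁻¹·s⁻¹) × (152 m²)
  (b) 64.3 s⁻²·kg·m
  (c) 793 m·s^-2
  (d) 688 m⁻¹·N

(b)

Reference: [kg·m·s⁻¹] · [s⁻¹] = kg·m·s⁻².
Each option:
  (a) [kg·m⁻¹·s⁻¹] · [m²] = kg·m·s⁻¹
  (b) kg·m·s⁻²  ← same
  (c) m·s⁻²
  (d) N·m⁻¹ = kg·m·s⁻²·m⁻¹ = kg·s⁻²
Only (b) matches kg·m·s⁻².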